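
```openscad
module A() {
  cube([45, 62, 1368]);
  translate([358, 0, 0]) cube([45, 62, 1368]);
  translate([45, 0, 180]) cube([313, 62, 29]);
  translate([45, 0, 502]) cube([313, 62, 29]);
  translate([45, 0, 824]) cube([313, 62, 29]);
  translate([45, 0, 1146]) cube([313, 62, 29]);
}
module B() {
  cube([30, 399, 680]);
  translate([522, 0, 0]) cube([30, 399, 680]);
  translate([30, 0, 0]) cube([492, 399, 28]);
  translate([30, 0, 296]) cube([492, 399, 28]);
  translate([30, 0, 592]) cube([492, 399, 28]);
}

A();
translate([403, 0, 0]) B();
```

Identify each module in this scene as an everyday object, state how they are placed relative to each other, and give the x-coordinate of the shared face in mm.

A is a ladder. B is a bookshelf. The bookshelf is against the ladder's +x side, with their −y faces flush. The x-coordinate of the shared face is 403 mm.

The ladder's +x face and the bookshelf's −x face are both at x = 403 mm.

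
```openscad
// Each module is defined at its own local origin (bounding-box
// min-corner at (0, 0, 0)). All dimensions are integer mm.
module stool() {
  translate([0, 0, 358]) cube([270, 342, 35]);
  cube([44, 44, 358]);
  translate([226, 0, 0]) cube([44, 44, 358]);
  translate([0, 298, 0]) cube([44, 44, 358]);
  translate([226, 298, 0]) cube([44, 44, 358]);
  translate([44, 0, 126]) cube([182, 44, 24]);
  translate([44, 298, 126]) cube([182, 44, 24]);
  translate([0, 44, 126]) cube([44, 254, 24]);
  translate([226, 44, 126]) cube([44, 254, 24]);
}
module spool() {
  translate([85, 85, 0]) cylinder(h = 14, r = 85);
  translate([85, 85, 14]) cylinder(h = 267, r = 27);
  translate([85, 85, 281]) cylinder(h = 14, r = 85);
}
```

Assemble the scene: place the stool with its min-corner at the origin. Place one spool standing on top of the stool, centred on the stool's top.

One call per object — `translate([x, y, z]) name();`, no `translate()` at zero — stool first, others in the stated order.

stool();
translate([50, 86, 393]) spool();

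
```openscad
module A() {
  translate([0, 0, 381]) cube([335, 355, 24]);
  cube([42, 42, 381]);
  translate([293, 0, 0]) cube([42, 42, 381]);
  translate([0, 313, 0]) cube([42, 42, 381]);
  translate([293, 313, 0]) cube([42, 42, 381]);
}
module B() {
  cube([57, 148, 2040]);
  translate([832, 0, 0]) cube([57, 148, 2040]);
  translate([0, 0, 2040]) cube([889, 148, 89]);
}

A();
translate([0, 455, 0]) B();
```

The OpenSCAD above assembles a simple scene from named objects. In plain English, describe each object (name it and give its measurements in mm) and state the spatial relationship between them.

A is a four-legged stool. The seat is 335×355 mm, 24 mm thick, top at z = 405 mm. It stands on four square legs, each 42×42 mm in cross-section, from z = 0 to the seat underside, each flush with a corner of the seat.

B is a door frame. The clear opening is 775 mm wide and 2040 mm high. Two 57 mm wide jambs, 148 mm deep, stand either side of the opening from the floor to the top of the opening. A 89 mm thick head sits across the top of both jambs, spanning the full outside width of the frame.

The door frame is on the floor beside the stool on its +y side.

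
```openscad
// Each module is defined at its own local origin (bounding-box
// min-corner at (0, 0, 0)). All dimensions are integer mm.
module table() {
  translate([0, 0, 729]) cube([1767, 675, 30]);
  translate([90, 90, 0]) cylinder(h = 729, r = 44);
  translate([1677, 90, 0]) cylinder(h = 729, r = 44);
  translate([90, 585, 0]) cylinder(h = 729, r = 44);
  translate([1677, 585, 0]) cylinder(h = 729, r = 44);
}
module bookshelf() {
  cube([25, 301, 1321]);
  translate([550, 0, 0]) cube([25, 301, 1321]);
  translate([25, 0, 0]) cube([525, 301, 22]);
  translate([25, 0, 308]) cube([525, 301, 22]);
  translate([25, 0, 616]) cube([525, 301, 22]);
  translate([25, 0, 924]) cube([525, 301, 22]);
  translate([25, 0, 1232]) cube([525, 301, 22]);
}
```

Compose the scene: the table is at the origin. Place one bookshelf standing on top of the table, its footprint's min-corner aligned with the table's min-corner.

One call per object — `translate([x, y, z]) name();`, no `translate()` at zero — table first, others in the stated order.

table();
translate([0, 0, 759]) bookshelf();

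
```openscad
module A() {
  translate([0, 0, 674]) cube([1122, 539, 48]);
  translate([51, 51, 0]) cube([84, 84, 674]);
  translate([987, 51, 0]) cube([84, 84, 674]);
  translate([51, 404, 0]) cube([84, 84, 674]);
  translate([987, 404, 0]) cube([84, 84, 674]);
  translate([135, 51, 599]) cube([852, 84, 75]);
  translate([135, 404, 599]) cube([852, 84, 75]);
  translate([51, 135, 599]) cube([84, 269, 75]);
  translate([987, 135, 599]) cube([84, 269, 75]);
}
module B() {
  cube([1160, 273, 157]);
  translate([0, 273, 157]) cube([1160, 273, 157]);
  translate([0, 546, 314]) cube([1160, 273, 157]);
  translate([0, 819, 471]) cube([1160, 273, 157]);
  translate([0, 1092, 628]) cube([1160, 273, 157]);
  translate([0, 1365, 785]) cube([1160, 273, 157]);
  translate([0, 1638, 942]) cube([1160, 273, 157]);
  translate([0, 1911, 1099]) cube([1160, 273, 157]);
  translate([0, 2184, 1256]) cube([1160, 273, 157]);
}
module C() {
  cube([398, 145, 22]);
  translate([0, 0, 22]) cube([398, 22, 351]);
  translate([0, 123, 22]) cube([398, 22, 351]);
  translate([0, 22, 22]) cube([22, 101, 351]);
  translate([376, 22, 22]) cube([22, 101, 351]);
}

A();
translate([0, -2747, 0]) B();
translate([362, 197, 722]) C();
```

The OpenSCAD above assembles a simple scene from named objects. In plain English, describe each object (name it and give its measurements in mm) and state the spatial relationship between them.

A is a rectangular dining table. The top is 1122×539×48 mm with its upper surface at z = 722 mm. It stands on four 84×84 mm square legs, each inset 51 mm from the nearest pair of top edges, running from the floor to the underside of the top. Four apron rails, 84 mm thick and 75 mm tall, run between adjacent legs with their top edges flush with the underside of the top and their outer faces flush with the legs' outer faces.

B is a run of 9 identical solid stair steps. Each tread is 1160×273 mm and each step block is 157 mm high. Step 1 rests on the floor; step k is offset from step 1 by (k−1)×273 mm in y and (k−1)×157 mm in z.

C is an open-topped rectangular box: outside dimensions 398×145×373 mm, with a uniform wall and base thickness of 22 mm. The base is a full 398×145 slab on the floor; four walls sit on top of the base. The front and back walls (the −y and +y sides) span the full width; the two side walls fit between them.

The staircase is on the floor beside the table on its −y side. The open box is on top of the table, centred.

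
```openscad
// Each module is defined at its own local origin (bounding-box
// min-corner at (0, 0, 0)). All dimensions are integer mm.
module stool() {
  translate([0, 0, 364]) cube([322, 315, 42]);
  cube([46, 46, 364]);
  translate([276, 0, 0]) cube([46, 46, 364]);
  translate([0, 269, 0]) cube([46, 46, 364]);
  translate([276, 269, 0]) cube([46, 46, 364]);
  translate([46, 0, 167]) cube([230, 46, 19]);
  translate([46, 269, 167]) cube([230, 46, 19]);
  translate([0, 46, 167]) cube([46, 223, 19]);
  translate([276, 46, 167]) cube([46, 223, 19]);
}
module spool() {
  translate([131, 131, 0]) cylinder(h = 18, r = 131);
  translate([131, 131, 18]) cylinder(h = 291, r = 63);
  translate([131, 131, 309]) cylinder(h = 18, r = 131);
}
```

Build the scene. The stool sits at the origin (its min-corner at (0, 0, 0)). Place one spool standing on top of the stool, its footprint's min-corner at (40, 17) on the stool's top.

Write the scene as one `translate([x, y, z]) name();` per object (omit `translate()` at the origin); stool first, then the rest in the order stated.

stool();
translate([40, 17, 406]) spool();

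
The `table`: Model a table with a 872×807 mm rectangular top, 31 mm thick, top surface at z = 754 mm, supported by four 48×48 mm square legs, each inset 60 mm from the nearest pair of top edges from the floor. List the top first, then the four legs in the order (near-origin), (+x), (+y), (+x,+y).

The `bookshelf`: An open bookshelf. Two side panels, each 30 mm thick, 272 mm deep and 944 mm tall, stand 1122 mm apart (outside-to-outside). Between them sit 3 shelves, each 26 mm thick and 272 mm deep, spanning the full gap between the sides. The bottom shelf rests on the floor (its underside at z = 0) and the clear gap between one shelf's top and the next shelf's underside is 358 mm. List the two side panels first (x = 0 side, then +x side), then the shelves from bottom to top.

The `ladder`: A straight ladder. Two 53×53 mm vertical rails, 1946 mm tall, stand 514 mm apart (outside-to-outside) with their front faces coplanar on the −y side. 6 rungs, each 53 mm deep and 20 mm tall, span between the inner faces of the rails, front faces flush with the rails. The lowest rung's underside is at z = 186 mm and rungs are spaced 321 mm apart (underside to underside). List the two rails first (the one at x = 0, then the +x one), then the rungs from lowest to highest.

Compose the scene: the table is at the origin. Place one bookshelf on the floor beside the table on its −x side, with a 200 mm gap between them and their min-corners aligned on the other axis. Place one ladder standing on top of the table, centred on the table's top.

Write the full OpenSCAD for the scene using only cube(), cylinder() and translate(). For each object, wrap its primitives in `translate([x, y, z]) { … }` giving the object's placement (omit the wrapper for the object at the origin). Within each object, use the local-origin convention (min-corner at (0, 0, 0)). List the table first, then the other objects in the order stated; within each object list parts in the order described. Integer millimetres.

translate([0, 0, 723]) cube([872, 807, 31]);
translate([60, 60, 0]) cube([48, 48, 723]);
translate([764, 60, 0]) cube([48, 48, 723]);
translate([60, 699, 0]) cube([48, 48, 723]);
translate([764, 699, 0]) cube([48, 48, 723]);
translate([-1322, 0, 0]) {
  cube([30, 272, 944]);
  translate([1092, 0, 0]) cube([30, 272, 944]);
  translate([30, 0, 0]) cube([1062, 272, 26]);
  translate([30, 0, 384]) cube([1062, 272, 26]);
  translate([30, 0, 768]) cube([1062, 272, 26]);
}
translate([179, 377, 754]) {
  cube([53, 53, 1946]);
  translate([461, 0, 0]) cube([53, 53, 1946]);
  translate([53, 0, 186]) cube([408, 53, 20]);
  translate([53, 0, 507]) cube([408, 53, 20]);
  translate([53, 0, 828]) cube([408, 53, 20]);
  translate([53, 0, 1149]) cube([408, 53, 20]);
  translate([53, 0, 1470]) cube([408, 53, 20]);
  translate([53, 0, 1791]) cube([408, 53, 20]);
}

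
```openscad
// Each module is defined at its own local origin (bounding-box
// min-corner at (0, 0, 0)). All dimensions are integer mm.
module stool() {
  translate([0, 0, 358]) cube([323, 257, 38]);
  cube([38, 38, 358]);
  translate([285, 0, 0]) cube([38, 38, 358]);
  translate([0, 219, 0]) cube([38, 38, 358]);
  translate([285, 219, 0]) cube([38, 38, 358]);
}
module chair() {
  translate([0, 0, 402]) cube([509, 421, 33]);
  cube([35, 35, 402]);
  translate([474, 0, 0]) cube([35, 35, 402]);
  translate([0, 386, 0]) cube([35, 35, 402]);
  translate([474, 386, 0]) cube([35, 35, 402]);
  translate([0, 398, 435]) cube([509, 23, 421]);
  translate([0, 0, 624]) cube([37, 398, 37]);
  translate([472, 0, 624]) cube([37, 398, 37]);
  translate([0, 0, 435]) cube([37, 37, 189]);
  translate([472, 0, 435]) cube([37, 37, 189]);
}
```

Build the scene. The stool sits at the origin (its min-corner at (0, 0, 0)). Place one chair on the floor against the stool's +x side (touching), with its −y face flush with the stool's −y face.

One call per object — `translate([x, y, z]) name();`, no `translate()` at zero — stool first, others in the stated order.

stool();
translate([323, 0, 0]) chair();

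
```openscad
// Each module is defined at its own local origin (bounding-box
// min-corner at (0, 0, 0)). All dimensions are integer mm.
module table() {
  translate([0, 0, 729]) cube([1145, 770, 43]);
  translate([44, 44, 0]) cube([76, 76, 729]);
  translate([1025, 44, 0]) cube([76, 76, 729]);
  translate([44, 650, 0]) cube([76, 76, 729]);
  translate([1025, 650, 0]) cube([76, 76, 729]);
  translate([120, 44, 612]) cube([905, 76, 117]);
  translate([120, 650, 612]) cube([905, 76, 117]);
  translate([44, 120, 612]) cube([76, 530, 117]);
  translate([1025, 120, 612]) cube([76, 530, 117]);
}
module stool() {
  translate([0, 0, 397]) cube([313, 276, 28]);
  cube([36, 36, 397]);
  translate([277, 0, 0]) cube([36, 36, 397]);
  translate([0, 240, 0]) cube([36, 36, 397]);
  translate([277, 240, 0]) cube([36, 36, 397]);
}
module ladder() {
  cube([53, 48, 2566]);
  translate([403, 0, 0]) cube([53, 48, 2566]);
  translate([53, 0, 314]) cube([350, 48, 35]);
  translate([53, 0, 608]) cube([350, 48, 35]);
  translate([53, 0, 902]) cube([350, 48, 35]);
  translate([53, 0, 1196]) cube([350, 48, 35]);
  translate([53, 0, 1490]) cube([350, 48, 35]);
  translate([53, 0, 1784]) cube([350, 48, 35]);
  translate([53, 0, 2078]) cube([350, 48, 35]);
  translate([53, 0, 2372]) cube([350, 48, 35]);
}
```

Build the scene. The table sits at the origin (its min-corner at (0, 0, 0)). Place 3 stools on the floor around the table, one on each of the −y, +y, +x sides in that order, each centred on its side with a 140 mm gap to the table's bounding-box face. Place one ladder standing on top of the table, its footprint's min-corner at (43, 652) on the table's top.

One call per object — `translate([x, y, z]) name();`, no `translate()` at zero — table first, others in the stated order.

table();
translate([416, -416, 0]) stool();
translate([416, 910, 0]) stool();
translate([1285, 247, 0]) stool();
translate([43, 652, 772]) ladder();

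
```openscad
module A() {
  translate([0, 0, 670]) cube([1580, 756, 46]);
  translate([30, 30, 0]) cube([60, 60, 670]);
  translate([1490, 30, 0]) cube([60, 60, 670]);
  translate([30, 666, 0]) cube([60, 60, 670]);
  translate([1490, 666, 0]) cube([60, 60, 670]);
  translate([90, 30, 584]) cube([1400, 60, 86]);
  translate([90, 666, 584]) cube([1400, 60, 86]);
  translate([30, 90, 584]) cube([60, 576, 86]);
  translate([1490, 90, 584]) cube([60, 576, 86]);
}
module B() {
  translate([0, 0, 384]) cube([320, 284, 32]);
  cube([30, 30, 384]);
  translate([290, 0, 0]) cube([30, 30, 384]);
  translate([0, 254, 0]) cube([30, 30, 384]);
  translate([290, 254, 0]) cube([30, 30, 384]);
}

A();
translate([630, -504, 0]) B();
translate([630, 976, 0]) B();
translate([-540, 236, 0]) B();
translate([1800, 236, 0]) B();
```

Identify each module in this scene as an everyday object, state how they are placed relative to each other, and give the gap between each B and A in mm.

A is a table. B is a stool. Four stools sit around the table at the −y, +y, −x, +x sides. The gap between each stool and the table is 220 mm.

Each stool's nearest face is 220 mm from the table's bounding box.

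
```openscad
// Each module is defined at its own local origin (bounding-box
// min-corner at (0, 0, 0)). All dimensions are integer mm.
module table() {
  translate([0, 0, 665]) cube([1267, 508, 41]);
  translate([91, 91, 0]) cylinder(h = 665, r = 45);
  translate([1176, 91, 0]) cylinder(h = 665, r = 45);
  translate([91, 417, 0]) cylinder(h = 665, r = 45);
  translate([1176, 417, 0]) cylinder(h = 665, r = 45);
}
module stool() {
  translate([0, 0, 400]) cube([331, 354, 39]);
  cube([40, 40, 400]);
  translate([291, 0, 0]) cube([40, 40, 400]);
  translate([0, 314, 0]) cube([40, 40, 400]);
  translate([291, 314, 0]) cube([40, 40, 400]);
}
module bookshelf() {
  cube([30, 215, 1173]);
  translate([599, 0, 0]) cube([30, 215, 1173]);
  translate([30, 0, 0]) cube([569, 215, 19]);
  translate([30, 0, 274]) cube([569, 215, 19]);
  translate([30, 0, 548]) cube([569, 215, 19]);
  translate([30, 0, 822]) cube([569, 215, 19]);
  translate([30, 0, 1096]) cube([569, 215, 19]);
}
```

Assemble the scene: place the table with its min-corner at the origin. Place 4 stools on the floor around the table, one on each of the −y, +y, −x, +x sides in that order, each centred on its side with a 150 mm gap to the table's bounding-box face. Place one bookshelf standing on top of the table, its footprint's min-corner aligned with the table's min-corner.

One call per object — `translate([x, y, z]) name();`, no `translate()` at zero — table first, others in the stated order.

table();
translate([468, -504, 0]) stool();
translate([468, 658, 0]) stool();
translate([-481, 77, 0]) stool();
translate([1417, 77, 0]) stool();
translate([0, 0, 706]) bookshelf();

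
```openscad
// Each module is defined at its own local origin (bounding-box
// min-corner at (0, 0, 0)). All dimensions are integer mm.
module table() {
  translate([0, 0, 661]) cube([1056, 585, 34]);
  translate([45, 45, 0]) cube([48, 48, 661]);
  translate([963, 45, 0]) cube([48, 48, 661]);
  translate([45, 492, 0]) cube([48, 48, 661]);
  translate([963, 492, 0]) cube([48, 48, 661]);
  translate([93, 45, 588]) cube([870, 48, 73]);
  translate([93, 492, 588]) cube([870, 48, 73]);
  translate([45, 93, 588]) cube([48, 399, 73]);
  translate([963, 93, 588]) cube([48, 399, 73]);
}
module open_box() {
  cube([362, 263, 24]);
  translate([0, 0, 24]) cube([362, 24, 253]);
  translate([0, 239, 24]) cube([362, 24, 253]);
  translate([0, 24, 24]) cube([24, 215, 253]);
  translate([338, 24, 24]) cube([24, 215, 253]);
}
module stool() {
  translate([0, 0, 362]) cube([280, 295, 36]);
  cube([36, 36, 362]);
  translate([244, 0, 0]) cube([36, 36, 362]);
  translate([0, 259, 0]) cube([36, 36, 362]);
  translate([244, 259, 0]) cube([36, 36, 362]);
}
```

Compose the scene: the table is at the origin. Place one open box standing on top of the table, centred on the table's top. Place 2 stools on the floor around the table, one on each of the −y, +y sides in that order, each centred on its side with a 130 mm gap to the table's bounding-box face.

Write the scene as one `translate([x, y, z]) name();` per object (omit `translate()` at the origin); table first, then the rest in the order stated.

table();
translate([347, 161, 695]) open_box();
translate([388, -425, 0]) stool();
translate([388, 715, 0]) stool();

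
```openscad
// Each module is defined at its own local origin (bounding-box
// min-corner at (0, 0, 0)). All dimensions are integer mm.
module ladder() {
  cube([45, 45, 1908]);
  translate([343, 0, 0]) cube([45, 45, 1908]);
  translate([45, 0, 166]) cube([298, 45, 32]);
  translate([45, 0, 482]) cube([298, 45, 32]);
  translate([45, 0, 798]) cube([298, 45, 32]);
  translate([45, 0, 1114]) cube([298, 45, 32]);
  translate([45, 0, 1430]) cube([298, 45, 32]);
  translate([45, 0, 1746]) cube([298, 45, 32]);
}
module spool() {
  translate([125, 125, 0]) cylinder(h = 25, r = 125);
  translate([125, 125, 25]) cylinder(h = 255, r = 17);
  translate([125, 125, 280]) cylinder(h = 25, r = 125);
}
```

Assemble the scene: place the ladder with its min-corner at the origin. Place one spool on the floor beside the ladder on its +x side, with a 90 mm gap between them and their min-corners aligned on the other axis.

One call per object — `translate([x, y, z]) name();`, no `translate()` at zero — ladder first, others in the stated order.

ladder();
translate([478, 0, 0]) spool();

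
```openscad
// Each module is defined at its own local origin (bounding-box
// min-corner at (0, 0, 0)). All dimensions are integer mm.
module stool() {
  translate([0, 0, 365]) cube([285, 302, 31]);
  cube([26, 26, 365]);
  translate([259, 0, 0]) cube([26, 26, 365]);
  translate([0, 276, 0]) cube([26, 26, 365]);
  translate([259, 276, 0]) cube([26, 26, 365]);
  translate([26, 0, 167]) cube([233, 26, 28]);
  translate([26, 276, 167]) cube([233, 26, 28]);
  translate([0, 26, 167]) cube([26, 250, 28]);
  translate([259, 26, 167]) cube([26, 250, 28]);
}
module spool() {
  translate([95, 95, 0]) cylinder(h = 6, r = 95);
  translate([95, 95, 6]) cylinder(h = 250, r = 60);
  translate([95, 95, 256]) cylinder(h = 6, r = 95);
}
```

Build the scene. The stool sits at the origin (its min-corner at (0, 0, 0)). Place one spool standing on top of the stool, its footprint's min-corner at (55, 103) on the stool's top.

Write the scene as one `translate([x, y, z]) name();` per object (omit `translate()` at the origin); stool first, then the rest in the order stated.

stool();
translate([55, 103, 396]) spool();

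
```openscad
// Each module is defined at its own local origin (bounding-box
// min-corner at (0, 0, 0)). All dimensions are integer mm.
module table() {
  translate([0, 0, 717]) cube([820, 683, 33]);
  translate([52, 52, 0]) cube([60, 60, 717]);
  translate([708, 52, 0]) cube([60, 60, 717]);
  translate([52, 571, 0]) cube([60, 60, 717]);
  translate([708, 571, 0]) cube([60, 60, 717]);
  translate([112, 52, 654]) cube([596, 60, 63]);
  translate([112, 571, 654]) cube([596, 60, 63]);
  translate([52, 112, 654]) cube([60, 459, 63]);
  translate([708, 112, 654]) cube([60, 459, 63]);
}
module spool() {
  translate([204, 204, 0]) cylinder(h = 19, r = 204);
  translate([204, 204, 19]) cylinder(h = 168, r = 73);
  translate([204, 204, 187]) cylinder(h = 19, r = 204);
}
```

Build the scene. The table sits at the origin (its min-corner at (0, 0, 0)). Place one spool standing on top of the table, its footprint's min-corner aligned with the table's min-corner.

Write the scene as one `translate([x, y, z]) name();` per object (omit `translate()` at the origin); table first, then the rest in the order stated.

table();
translate([0, 0, 750]) spool();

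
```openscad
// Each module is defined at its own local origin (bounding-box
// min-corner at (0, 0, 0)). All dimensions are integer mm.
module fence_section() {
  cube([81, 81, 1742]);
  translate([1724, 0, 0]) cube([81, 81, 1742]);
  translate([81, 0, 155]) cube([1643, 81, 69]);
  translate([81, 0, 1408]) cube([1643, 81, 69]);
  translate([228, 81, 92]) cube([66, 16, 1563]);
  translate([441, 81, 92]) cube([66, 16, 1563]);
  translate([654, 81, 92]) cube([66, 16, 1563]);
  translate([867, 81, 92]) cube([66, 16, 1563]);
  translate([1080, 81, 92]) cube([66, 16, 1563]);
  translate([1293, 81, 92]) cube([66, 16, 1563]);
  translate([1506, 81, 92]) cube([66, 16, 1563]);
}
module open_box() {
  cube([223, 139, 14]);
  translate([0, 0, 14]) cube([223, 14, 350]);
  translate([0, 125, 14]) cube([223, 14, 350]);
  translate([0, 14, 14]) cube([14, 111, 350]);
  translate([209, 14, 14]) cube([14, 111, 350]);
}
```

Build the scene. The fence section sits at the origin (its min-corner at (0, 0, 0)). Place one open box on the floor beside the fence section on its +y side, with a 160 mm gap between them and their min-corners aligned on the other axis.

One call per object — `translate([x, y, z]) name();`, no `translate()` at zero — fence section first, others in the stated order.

fence_section();
translate([0, 257, 0]) open_box();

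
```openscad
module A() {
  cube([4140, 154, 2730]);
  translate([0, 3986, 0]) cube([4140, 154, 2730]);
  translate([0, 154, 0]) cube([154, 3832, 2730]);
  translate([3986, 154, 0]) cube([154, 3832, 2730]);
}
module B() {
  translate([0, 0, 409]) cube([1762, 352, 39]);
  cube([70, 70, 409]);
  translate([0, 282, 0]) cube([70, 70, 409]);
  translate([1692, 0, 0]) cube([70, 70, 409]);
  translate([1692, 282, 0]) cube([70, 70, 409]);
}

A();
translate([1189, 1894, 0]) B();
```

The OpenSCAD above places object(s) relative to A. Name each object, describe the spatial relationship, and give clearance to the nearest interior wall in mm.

A is a house frame. B is a bench. The bench sits inside the house frame, centred. The clearance to the nearest interior wall is 1035 mm.

Clearances: x = 1035, y = 1740; minimum 1035 mm.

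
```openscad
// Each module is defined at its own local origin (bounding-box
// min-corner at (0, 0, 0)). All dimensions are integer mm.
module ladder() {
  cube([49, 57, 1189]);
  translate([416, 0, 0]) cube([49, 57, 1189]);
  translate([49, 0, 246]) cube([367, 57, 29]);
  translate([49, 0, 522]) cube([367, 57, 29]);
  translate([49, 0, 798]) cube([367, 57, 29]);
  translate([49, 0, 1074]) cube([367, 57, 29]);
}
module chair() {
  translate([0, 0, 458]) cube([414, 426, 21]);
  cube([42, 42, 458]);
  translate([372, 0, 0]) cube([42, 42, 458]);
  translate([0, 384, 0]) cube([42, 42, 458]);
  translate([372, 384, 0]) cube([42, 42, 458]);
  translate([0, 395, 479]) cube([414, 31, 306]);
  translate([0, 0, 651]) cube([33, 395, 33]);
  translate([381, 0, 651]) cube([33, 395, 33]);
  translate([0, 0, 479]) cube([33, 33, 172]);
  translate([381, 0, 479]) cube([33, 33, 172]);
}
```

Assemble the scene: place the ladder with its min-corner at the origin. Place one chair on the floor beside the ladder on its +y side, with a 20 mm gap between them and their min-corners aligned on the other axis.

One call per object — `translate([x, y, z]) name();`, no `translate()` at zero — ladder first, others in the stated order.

ladder();
translate([0, 77, 0]) chair();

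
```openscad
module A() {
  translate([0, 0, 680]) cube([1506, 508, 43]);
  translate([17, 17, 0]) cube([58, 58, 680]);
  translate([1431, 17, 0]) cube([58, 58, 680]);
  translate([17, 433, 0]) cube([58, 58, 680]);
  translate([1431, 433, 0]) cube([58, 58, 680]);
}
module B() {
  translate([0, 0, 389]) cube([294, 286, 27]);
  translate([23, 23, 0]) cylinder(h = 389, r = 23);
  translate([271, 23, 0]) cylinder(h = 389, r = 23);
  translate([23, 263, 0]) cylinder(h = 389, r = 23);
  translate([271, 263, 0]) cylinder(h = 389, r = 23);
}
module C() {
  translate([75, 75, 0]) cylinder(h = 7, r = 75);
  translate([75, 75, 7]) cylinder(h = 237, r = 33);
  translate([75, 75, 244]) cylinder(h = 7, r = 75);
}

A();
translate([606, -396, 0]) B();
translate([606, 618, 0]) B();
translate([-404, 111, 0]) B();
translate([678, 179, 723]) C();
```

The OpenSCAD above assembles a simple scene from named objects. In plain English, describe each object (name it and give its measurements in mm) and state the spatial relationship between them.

A is a rectangular dining table. The top is 1506×508×43 mm with its upper surface at z = 723 mm. It stands on four 58×58 mm square legs, each inset 17 mm from the nearest pair of top edges, running from the floor to the underside of the top.

B is a four-legged stool. The seat is 294×286 mm, 27 mm thick, top at z = 416 mm. It stands on four round legs, each 46 mm in diameter, from z = 0 to the seat underside, each leg's axis is inset half a diameter from the nearest pair of seat edges (so the leg's bounding box is flush with the corner).

C is a spool: two coaxial disc flanges of radius 75 mm and thickness 7 mm, joined by a core cylinder of radius 33 mm and height 237 mm. The lower flange rests on z = 0 and the three cylinders share a vertical axis.

Three stools sit around the table at the −y, +y, −x sides. The spool is on top of the table, centred.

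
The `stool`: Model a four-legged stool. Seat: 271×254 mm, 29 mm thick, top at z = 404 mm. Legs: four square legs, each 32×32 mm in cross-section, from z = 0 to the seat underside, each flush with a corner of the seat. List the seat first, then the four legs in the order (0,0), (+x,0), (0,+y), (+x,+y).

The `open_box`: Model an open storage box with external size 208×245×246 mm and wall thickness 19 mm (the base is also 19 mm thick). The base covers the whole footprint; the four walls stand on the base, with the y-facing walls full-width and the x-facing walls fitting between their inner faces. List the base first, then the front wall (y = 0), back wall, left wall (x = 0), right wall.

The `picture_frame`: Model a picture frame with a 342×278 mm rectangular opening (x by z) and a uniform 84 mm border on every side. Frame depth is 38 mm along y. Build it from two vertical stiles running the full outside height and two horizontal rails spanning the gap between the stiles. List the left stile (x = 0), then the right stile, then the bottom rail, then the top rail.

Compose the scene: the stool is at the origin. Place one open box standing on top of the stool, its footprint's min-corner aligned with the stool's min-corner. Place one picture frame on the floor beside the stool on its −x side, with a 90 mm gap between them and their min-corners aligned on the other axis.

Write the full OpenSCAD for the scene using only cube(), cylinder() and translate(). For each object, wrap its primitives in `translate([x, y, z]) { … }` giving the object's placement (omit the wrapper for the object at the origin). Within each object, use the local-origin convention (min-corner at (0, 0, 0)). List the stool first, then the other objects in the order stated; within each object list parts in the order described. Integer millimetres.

translate([0, 0, 375]) cube([271, 254, 29]);
cube([32, 32, 375]);
translate([239, 0, 0]) cube([32, 32, 375]);
translate([0, 222, 0]) cube([32, 32, 375]);
translate([239, 222, 0]) cube([32, 32, 375]);
translate([0, 0, 404]) {
  cube([208, 245, 19]);
  translate([0, 0, 19]) cube([208, 19, 227]);
  translate([0, 226, 19]) cube([208, 19, 227]);
  translate([0, 19, 19]) cube([19, 207, 227]);
  translate([189, 19, 19]) cube([19, 207, 227]);
}
translate([-600, 0, 0]) {
  cube([84, 38, 446]);
  translate([426, 0, 0]) cube([84, 38, 446]);
  translate([84, 0, 0]) cube([342, 38, 84]);
  translate([84, 0, 362]) cube([342, 38, 84]);
}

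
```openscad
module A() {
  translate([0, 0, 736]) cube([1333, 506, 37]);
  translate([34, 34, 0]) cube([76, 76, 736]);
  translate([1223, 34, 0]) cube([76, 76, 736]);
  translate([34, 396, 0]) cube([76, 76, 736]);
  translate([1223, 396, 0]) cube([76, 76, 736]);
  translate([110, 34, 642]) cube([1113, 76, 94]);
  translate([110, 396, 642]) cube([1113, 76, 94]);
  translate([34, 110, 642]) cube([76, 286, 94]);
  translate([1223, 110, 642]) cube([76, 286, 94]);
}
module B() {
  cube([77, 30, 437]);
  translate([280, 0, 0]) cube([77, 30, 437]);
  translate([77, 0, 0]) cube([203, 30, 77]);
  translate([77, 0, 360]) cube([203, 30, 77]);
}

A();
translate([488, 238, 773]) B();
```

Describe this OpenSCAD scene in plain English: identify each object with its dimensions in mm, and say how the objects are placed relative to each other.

A is a table: top 1333 mm (x) × 506 mm (y), 37 mm thick, upper face at z = 773 mm, on four 76×76 mm square legs, each inset 34 mm from the nearest pair of top edges, running from z = 0 to the bottom of the top. Four apron rails, 76 mm thick and 94 mm tall, run between adjacent legs with their top edges flush with the underside of the top and their outer faces flush with the legs' outer faces.

B is a picture frame with a 203×283 mm rectangular opening (x by z) and a uniform 77 mm border on every side. Frame depth is 30 mm along y. It is built from two vertical stiles running the full outside height and two horizontal rails spanning the gap between the stiles.

The picture frame is on top of the table, centred.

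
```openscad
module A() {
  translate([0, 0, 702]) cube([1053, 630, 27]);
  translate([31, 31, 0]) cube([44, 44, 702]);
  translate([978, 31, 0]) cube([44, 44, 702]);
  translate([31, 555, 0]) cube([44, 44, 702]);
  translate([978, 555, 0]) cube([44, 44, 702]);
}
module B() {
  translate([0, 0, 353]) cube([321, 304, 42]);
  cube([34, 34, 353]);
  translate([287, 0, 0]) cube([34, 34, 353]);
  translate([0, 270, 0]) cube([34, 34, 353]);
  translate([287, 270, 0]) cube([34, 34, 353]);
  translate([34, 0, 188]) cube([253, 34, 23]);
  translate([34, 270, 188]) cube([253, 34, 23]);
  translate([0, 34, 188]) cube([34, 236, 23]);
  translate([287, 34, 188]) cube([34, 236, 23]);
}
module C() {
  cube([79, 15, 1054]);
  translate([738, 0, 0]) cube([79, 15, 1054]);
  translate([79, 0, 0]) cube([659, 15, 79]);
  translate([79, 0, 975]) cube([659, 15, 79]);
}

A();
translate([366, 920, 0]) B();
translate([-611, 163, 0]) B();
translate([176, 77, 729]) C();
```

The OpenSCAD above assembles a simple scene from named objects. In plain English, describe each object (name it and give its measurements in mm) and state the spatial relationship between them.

A is a table: top 1053 mm (x) × 630 mm (y), 27 mm thick, upper face at z = 729 mm, on four 44×44 mm square legs, each inset 31 mm from the nearest pair of top edges, running from z = 0 to the bottom of the top.

B is a simple wooden stool: a rectangular seat 321 mm (x) by 304 mm (y), 42 mm thick, top face at z = 395 mm, on four square legs, each 34×34 mm in cross-section. The legs rest on z = 0, each flush with a corner of the seat. Four stretchers, 34 mm wide and 23 mm tall, connect adjacent legs with their undersides at z = 188 mm, each running between the inner faces of the legs it joins and aligned with the legs' outer faces on the other axis.

C is a rectangular picture frame lying in the x–z plane (depth along y). The opening is 659 mm wide (x) by 896 mm tall (z), surrounded by a border 79 mm wide on all four sides. The frame is 15 mm deep and is made of two full-height vertical stiles with two horizontal rails fitted between them.

Two stools sit around the table at the +y, −x sides. The picture frame is on top of the table.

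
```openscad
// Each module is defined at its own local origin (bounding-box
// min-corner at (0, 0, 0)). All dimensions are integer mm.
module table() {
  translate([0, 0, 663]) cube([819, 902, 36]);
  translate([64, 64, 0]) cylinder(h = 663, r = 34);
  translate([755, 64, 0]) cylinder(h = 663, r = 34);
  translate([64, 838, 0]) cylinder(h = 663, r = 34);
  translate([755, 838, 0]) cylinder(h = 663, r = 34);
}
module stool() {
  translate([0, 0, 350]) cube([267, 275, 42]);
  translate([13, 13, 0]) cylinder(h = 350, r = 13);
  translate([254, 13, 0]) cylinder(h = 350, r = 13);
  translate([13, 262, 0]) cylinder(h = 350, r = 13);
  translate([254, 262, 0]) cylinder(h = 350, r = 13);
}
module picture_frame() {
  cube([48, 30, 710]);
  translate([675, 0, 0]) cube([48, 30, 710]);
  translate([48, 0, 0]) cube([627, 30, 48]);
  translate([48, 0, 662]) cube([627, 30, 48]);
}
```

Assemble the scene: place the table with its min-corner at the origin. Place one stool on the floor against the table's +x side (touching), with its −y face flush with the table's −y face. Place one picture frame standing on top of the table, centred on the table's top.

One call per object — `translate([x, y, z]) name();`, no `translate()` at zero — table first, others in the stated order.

table();
translate([819, 0, 0]) stool();
translate([48, 436, 699]) picture_frame();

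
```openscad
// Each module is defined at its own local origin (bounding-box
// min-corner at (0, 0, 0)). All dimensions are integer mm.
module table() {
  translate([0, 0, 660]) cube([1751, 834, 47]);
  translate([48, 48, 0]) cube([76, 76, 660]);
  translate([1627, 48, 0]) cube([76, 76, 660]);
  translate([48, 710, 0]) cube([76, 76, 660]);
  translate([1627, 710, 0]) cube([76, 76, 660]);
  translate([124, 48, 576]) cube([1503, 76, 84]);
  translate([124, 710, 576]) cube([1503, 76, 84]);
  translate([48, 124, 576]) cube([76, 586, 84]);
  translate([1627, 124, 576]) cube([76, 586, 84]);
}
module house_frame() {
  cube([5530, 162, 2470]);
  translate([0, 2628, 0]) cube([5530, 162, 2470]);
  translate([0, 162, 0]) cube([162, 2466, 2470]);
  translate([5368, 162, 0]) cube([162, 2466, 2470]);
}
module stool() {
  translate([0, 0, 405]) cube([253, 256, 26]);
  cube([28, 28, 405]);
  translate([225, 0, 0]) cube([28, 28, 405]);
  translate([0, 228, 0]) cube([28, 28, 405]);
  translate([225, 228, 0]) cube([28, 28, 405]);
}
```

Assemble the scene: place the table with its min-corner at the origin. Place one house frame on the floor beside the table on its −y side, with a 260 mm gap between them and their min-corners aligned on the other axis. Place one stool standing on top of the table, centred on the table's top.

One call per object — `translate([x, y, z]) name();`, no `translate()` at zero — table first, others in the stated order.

table();
translate([0, -3050, 0]) house_frame();
translate([749, 289, 707]) stool();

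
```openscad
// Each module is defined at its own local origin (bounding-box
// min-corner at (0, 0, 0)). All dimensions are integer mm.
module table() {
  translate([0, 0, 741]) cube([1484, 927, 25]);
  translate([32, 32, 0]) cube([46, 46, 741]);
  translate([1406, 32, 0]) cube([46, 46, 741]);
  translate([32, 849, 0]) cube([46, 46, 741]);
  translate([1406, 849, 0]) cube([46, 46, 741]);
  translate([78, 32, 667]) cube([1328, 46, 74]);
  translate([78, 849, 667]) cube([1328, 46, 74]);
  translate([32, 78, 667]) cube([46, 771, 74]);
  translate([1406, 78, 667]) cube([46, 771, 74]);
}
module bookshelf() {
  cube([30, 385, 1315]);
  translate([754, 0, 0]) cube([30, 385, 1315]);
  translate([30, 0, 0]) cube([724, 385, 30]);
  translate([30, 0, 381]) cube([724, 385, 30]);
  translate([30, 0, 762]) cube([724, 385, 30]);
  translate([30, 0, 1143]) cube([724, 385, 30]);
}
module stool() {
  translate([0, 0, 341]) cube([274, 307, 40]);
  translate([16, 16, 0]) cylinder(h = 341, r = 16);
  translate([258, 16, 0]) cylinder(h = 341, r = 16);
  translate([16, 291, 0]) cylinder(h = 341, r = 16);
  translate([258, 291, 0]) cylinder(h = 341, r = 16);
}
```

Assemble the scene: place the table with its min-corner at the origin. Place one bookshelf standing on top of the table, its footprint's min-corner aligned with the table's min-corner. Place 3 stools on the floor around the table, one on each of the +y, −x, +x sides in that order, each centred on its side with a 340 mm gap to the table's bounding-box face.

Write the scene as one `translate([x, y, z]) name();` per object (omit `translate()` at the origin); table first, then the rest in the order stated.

table();
translate([0, 0, 766]) bookshelf();
translate([605, 1267, 0]) stool();
translate([-614, 310, 0]) stool();
translate([1824, 310, 0]) stool();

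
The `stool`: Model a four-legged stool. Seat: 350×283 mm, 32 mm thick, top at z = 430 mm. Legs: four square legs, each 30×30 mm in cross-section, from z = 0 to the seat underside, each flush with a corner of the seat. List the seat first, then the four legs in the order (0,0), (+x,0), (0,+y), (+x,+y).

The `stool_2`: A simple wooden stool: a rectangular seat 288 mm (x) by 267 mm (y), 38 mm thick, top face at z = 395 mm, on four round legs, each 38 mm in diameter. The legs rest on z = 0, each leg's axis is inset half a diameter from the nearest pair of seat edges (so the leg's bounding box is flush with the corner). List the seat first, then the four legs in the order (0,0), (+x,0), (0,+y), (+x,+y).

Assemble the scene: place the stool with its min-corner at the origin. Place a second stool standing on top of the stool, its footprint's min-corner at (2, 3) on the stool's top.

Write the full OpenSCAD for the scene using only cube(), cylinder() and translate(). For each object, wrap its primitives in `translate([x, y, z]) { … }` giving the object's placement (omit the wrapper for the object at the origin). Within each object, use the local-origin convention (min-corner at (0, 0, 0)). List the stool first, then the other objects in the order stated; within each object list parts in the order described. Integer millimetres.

translate([0, 0, 398]) cube([350, 283, 32]);
cube([30, 30, 398]);
translate([320, 0, 0]) cube([30, 30, 398]);
translate([0, 253, 0]) cube([30, 30, 398]);
translate([320, 253, 0]) cube([30, 30, 398]);
translate([2, 3, 430]) {
  translate([0, 0, 357]) cube([288, 267, 38]);
  translate([19, 19, 0]) cylinder(h = 357, r = 19);
  translate([269, 19, 0]) cylinder(h = 357, r = 19);
  translate([19, 248, 0]) cylinder(h = 357, r = 19);
  translate([269, 248, 0]) cylinder(h = 357, r = 19);
}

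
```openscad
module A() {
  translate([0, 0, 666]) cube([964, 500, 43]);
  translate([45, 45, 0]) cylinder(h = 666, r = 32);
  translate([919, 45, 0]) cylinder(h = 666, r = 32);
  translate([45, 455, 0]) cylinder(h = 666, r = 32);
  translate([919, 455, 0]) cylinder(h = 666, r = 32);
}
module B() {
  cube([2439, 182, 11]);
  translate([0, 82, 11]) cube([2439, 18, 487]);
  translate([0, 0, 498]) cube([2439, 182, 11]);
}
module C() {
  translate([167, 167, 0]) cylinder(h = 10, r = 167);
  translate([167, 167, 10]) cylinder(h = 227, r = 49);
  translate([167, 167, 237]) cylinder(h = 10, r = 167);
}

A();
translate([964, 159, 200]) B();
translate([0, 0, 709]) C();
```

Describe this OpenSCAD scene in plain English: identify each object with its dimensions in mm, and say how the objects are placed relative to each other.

A is a table: top 964 mm (x) × 500 mm (y), 43 mm thick, upper face at z = 709 mm, on four round legs of 64 mm diameter, each leg's bounding box inset 13 mm from the nearest pair of top edges, running from z = 0 to the bottom of the top.

B is an I-beam lying along x, 2439 mm long. Overall section height 509 mm. Two flanges 182 mm wide (y) and 11 mm thick, one on the floor and one at the top; a web 18 mm thick runs between them, centred on the flange width.

C is a spool: two coaxial disc flanges of radius 167 mm and thickness 10 mm, joined by a core cylinder of radius 49 mm and height 227 mm. The lower flange rests on z = 0 and the three cylinders share a vertical axis.

The I-beam is beside the table with their tops flush at z = 709. The spool is on top of the table.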